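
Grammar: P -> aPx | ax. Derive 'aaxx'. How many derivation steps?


Derivation: P => aPx => aaxx
Steps: 2


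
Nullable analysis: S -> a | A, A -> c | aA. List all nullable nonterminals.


A nonterminal is nullable iff some alternative derives ε (directly, or every symbol in it is nullable)
Nullable: {}


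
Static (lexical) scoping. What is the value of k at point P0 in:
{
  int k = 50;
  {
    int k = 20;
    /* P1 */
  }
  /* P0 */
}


k declared in the same block as P0
k = 50


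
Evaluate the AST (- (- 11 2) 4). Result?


Evaluate inner: (- 11 2) = 9
Evaluate root: (- 9 4) = 5
Result: 5


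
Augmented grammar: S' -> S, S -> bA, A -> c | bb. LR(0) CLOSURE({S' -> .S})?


Start: S' -> .S
For each item with dot before a nonterminal B, add B -> .γ for every B-production
Closure: [S' -> .S, S -> .bA]


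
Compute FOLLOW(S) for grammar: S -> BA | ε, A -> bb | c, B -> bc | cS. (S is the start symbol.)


$ ∈ FOLLOW(S). For each A -> αBβ: add FIRST(β)\{ε} to FOLLOW(B); if β nullable, add FOLLOW(A).
FOLLOW(S) = {$, b, c}


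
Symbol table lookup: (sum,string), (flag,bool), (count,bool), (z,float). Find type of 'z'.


Lookup 'z' → type float


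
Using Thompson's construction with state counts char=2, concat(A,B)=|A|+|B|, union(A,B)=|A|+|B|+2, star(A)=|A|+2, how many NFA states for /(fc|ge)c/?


Syntax tree has 5 char leaf(s), 1 union(s), 0 star(s)
chars contribute 5×2 = 10; each union adds +2; each star adds +2
Total: 10 + 2 + 0 = 12 states


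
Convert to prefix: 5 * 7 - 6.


left-to-right (same/higher precedence on left): tree is (- (* 5 7) 6)
Prefix: - * 5 7 6


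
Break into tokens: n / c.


Scan left to right, longest-match per lexeme
Tokens: ID(n), OP(/), ID(c)


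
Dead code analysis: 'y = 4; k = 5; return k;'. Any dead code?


y is assigned but never read
Dead: 'y = 4'


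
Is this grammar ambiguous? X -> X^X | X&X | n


'n^n&n' has two parse trees (no precedence encoded between ^ and &)
Ambiguous


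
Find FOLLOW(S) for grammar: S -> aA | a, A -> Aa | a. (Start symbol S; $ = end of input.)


$ ∈ FOLLOW(S). For each A -> αBβ: add FIRST(β)\{ε} to FOLLOW(B); if β nullable, add FOLLOW(A).
FOLLOW(S) = {$}


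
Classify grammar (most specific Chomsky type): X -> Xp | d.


Left-linear: every RHS is a terminal or one nonterminal followed by a terminal
Classification: Type 3 (Regular)


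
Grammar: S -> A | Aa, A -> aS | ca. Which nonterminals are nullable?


A nonterminal is nullable iff some alternative derives ε (directly, or every symbol in it is nullable)
Nullable: {}


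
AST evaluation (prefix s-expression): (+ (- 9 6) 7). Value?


Evaluate inner: (- 9 6) = 3
Evaluate root: (+ 3 7) = 10
Result: 10


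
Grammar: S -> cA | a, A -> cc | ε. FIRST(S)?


Per alternative of S: FIRST(cA) = {c}; FIRST(a) = {a}
FIRST(S) = {a, c}


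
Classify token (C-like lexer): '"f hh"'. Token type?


Pattern: double-quoted sequence
Type: STRING_LITERAL


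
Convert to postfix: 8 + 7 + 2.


Left to right (same or higher precedence on left)
Postfix: 8 7 + 2 +


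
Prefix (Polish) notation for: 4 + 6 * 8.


'*' binds tighter: tree is (+ 4 (* 6 8))
Prefix: + 4 * 6 8


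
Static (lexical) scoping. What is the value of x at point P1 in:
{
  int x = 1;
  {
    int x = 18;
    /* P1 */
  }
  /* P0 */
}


x declared in the same block as P1
x = 18


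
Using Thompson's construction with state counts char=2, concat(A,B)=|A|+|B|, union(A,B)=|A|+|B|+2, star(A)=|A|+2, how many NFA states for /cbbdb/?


Syntax tree has 5 char leaf(s), 0 union(s), 0 star(s)
chars contribute 5×2 = 10; each union adds +2; each star adds +2
Total: 10 + 0 + 0 = 10 states


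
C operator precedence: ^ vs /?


'/' is multiplicative (level 10); '^' is bitwise XOR (level 4)
Higher level binds tighter
'/' has higher precedence than '^'


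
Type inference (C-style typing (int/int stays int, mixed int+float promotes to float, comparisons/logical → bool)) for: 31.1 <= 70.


Operand types: float <= int
Rule: comparison yields bool
Result type: bool


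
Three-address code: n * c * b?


Break into single-operator statements:
t1 = n * c
t2 = t1 * b


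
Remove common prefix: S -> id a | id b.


Common prefix: 'id'
Factored: S -> id S', S' -> a | b


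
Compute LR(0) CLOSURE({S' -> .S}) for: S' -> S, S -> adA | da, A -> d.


Start: S' -> .S
For each item with dot before a nonterminal B, add B -> .γ for every B-production
Closure: [S' -> .S, S -> .adA, S -> .da]


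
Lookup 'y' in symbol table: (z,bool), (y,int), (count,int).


Lookup 'y' → type int


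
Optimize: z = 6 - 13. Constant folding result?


6 - 13 = -7 at compile time
Optimized: z = -7


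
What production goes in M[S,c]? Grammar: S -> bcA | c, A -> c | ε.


For [S, c]: 'c' ∈ FIRST(c)
Entry: S -> c


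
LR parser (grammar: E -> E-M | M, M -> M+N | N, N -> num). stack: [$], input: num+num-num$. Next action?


no handle on stack; shift 'num'
Action: shift


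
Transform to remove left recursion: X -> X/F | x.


Left-recursive alternatives: X/F; non-recursive: x
Introduce X': X -> xX', X' -> /FX' | ε


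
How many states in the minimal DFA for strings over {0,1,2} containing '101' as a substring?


KMP-style automaton: 3 progress states + 1 absorbing accept = 4
Minimal DFA: 4 states


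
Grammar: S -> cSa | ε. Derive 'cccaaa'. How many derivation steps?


Derivation: S => cSa => ccSaa => cccSaaa => cccaaa
Steps: 4


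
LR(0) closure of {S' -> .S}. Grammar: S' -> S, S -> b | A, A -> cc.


Start: S' -> .S
For each item with dot before a nonterminal B, add B -> .γ for every B-production
Closure: [S' -> .S, S -> .b, S -> .A, A -> .cc]


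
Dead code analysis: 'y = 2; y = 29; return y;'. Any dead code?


first assignment to y is overwritten before any read
Dead: 'y = 2'


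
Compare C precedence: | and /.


'/' is multiplicative (level 10); '|' is bitwise OR (level 3)
Higher level binds tighter
'/' has higher precedence than '|'


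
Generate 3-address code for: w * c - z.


Break into single-operator statements:
t1 = w * c
t2 = t1 - z


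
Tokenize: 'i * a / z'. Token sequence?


Scan left to right, longest-match per lexeme
Tokens: ID(i), OP(*), ID(a), OP(/), ID(z)


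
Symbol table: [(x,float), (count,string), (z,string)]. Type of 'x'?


Lookup 'x' → type float


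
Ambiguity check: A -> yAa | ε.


balanced y^n…a^n: each string has a unique parse
Unambiguous


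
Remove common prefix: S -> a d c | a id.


Common prefix: 'a'
Factored: S -> a S', S' -> d c | id


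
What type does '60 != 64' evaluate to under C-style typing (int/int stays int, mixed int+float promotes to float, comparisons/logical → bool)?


Operand types: int != int
Rule: comparison yields bool
Result type: bool


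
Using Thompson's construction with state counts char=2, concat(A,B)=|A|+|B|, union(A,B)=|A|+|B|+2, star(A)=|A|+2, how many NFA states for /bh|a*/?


Syntax tree has 3 char leaf(s), 1 union(s), 1 star(s)
chars contribute 3×2 = 6; each union adds +2; each star adds +2
Total: 6 + 2 + 2 = 10 states


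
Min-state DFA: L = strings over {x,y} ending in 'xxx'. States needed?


Track the longest suffix of input matching a prefix of 'xxx': 4 classes (prefixes of length 0..3)
Minimal DFA: 4 states


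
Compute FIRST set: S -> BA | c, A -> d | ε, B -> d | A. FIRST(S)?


Per alternative of S: FIRST(BA) = {d, ε}; FIRST(c) = {c}
FIRST(S) = {c, d, ε}


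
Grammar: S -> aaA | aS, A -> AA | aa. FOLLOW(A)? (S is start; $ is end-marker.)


$ ∈ FOLLOW(S). For each A -> αBβ: add FIRST(β)\{ε} to FOLLOW(B); if β nullable, add FOLLOW(A).
FOLLOW(A) = {$, a}


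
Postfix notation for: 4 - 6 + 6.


Left to right (same or higher precedence on left)
Postfix: 4 6 - 6 +


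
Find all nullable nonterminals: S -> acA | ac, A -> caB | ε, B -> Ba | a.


A nonterminal is nullable iff some alternative derives ε (directly, or every symbol in it is nullable)
Nullable: {A}


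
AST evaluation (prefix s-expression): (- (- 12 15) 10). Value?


Evaluate inner: (- 12 15) = -3
Evaluate root: (- -3 10) = -13
Result: -13


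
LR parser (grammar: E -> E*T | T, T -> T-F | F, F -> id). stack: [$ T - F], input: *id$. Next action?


handle 'T-F' on top
Action: reduce (T -> T-F)


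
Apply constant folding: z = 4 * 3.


4 * 3 = 12 at compile time
Optimized: z = 12


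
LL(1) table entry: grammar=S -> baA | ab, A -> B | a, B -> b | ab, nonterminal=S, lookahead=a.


For [S, a]: 'a' ∈ FIRST(ab)
Entry: S -> ab


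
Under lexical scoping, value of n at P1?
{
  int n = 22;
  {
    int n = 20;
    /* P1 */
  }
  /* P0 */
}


n declared in the same block as P1
n = 20


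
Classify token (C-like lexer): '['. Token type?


Pattern: delimiter/punctuation
Type: PUNCTUATION


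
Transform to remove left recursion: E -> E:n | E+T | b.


Left-recursive alternatives: E:n, E+T; non-recursive: b
Introduce E': E -> bE', E' -> :nE' | +TE' | ε


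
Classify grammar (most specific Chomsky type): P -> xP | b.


Right-linear: every RHS is a terminal or a terminal followed by one nonterminal
Classification: Type 3 (Regular)


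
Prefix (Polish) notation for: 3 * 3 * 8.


left-to-right (same/higher precedence on left): tree is (* (* 3 3) 8)
Prefix: * * 3 3 8


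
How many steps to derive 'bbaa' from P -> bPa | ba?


Derivation: P => bPa => bbaa
Steps: 2


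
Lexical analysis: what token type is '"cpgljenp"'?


Pattern: double-quoted sequence
Type: STRING_LITERAL


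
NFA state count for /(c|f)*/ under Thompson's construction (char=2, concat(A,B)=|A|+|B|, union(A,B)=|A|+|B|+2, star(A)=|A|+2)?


Syntax tree has 2 char leaf(s), 1 union(s), 1 star(s)
chars contribute 2×2 = 4; each union adds +2; each star adds +2
Total: 4 + 2 + 2 = 8 states


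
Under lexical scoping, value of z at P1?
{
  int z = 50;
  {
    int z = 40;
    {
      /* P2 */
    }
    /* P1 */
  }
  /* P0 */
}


z declared in the same block as P1
z = 40


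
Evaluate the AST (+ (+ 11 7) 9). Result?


Evaluate inner: (+ 11 7) = 18
Evaluate root: (+ 18 9) = 27
Result: 27


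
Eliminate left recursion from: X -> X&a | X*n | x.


Left-recursive alternatives: X&a, X*n; non-recursive: x
Introduce X': X -> xX', X' -> &aX' | *nX' | ε


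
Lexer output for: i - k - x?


Scan left to right, longest-match per lexeme
Tokens: ID(i), OP(-), ID(k), OP(-), ID(x)


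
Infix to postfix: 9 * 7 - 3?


Left to right (same or higher precedence on left)
Postfix: 9 7 * 3 -


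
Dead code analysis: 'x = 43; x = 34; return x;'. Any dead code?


first assignment to x is overwritten before any read
Dead: 'x = 43'


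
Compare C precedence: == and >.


'>' is relational (level 7); '==' is equality (level 6)
Higher level binds tighter
'>' has higher precedence than '=='


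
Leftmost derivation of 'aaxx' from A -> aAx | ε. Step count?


Derivation: A => aAx => aaAxx => aaxx
Steps: 3


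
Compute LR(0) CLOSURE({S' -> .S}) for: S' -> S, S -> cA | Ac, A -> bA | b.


Start: S' -> .S
For each item with dot before a nonterminal B, add B -> .γ for every B-production
Closure: [S' -> .S, S -> .cA, S -> .Ac, A -> .bA, A -> .b]


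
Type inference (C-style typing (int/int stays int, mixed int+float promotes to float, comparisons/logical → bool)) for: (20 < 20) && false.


Operand types: bool && bool
Rule: logical operators take bool operands and yield bool
Result type: bool


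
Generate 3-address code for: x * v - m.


Break into single-operator statements:
t1 = x * v
t2 = t1 - m


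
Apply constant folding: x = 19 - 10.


19 - 10 = 9 at compile time
Optimized: x = 9


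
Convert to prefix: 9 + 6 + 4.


left-to-right (same/higher precedence on left): tree is (+ (+ 9 6) 4)
Prefix: + + 9 6 4


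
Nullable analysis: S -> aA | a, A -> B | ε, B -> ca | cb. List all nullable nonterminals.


A nonterminal is nullable iff some alternative derives ε (directly, or every symbol in it is nullable)
Nullable: {A}


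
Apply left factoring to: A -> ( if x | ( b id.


Common prefix: '('
Factored: A -> ( A', A' -> if x | b id


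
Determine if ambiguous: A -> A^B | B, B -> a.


precedence layered via separate nonterminal B: deterministic
Unambiguous


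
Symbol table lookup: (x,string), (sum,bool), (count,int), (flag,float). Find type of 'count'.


Lookup 'count' → type int


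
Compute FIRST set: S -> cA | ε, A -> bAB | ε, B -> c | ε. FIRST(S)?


Per alternative of S: FIRST(cA) = {c}; FIRST(ε) = {ε}
FIRST(S) = {c, ε}


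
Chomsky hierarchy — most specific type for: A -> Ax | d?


Left-linear: every RHS is a terminal or one nonterminal followed by a terminal
Classification: Type 3 (Regular)


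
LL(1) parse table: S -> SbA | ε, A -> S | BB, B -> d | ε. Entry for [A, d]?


For [A, d]: 'd' ∈ FIRST(BB)
Entry: A -> BB


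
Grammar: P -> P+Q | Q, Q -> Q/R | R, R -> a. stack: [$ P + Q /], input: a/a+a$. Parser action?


no handle; shift 'a'
Action: shift


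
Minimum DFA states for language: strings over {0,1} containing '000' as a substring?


KMP-style automaton: 3 progress states + 1 absorbing accept = 4
Minimal DFA: 4 states


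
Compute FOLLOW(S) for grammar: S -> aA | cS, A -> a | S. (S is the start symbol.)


$ ∈ FOLLOW(S). For each A -> αBβ: add FIRST(β)\{ε} to FOLLOW(B); if β nullable, add FOLLOW(A).
FOLLOW(S) = {$}


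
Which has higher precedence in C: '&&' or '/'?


'/' is multiplicative (level 10); '&&' is logical AND (level 2)
Higher level binds tighter
'/' has higher precedence than '&&'


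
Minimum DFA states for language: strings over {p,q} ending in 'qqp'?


Track the longest suffix of input matching a prefix of 'qqp': 4 classes (prefixes of length 0..3)
Minimal DFA: 4 states


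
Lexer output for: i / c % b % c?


Scan left to right, longest-match per lexeme
Tokens: ID(i), OP(/), ID(c), OP(%), ID(b), OP(%), ID(c)


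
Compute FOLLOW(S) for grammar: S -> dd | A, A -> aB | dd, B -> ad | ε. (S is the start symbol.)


$ ∈ FOLLOW(S). For each A -> αBβ: add FIRST(β)\{ε} to FOLLOW(B); if β nullable, add FOLLOW(A).
FOLLOW(S) = {$}


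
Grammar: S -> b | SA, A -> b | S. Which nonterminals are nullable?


A nonterminal is nullable iff some alternative derives ε (directly, or every symbol in it is nullable)
Nullable: {}


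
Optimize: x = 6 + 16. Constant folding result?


6 + 16 = 22 at compile time
Optimized: x = 22


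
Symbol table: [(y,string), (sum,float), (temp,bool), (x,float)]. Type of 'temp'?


Lookup 'temp' → type bool


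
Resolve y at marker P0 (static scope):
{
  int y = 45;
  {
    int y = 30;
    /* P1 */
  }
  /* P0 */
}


y declared in the same block as P0
y = 45


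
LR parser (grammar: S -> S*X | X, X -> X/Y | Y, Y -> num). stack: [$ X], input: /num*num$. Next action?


shift '/' to continue X -> X/Y
Action: shift


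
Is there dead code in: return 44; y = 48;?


statement follows a return and is unreachable
Dead: 'y = 48'


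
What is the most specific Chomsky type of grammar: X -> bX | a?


Right-linear: every RHS is a terminal or a terminal followed by one nonterminal
Classification: Type 3 (Regular)


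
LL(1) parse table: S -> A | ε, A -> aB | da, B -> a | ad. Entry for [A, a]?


For [A, a]: 'a' ∈ FIRST(aB)
Entry: A -> aB


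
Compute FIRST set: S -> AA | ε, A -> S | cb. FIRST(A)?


Per alternative of A: FIRST(S) = {c, ε}; FIRST(cb) = {c}
FIRST(A) = {c, ε}


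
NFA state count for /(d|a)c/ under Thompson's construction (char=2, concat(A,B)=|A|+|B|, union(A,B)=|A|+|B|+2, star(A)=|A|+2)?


Syntax tree has 3 char leaf(s), 1 union(s), 0 star(s)
chars contribute 3×2 = 6; each union adds +2; each star adds +2
Total: 6 + 2 + 0 = 8 states


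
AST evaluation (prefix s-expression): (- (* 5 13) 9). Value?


Evaluate inner: (* 5 13) = 65
Evaluate root: (- 65 9) = 56
Result: 56


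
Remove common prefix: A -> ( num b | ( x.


Common prefix: '('
Factored: A -> ( A', A' -> num b | x


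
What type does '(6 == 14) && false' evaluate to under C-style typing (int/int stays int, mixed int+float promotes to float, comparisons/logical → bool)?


Operand types: bool && bool
Rule: logical operators take bool operands and yield bool
Result type: bool


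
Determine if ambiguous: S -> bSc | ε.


balanced b^n…c^n: each string has a unique parse
Unambiguous


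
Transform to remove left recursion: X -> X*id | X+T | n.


Left-recursive alternatives: X*id, X+T; non-recursive: n
Introduce X': X -> nX', X' -> *idX' | +TX' | ε


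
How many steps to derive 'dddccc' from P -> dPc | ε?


Derivation: P => dPc => ddPcc => dddPccc => dddccc
Steps: 4


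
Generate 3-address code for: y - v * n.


Break into single-operator statements:
t1 = v * n
t2 = y - t1


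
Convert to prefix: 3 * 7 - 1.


left-to-right (same/higher precedence on left): tree is (- (* 3 7) 1)
Prefix: - * 3 7 1


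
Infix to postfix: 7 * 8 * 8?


Left to right (same or higher precedence on left)
Postfix: 7 8 * 8 *


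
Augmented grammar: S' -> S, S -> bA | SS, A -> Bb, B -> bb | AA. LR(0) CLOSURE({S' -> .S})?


Start: S' -> .S
For each item with dot before a nonterminal B, add B -> .γ for every B-production
Closure: [S' -> .S, S -> .bA, S -> .SS]


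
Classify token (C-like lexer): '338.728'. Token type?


Pattern: digits with a decimal point
Type: FLOAT_LITERAL


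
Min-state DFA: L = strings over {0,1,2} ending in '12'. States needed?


Track the longest suffix of input matching a prefix of '12': 3 classes (prefixes of length 0..2)
Minimal DFA: 3 states


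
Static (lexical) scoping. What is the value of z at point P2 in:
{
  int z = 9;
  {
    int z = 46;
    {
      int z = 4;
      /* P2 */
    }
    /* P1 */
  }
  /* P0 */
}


z declared in the same block as P2
z = 4


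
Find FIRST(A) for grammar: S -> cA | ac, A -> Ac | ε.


Per alternative of A: FIRST(Ac) = {c}; FIRST(ε) = {ε}
FIRST(A) = {c, ε}


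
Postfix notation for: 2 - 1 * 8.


* has higher precedence, evaluate 1*8 first
Postfix: 2 1 8 * -


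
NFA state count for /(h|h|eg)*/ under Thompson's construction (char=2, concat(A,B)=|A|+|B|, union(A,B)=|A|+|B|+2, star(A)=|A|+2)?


Syntax tree has 4 char leaf(s), 2 union(s), 1 star(s)
chars contribute 4×2 = 8; each union adds +2; each star adds +2
Total: 8 + 4 + 2 = 14 states


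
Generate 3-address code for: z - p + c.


Break into single-operator statements:
t1 = z - p
t2 = t1 + c


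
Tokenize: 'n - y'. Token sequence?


Scan left to right, longest-match per lexeme
Tokens: ID(n), OP(-), ID(y)


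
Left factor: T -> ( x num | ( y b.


Common prefix: '('
Factored: T -> ( T', T' -> x num | y b


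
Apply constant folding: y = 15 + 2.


15 + 2 = 17 at compile time
Optimized: y = 17


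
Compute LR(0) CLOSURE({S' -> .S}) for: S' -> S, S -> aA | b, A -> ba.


Start: S' -> .S
For each item with dot before a nonterminal B, add B -> .γ for every B-production
Closure: [S' -> .S, S -> .aA, S -> .b]


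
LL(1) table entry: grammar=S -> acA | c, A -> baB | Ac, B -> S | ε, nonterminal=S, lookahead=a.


For [S, a]: 'a' ∈ FIRST(acA)
Entry: S -> acA


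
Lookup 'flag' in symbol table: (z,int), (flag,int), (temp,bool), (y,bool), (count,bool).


Lookup 'flag' → type int


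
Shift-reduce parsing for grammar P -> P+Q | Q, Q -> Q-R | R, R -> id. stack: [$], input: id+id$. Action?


no handle on stack; shift 'id'
Action: shift


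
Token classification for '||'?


Pattern: operator symbol
Type: OPERATOR


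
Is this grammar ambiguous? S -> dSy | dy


balanced d^n…y^n: each string has a unique parse
Unambiguous


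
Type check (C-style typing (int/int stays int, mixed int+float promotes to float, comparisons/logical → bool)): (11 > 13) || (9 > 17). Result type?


Operand types: bool || bool
Rule: logical operators take bool operands and yield bool
Result type: bool


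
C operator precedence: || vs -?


'-' is additive (level 9); '||' is logical OR (level 1)
Higher level binds tighter
'-' has higher precedence than '||'


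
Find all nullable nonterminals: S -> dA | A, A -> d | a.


A nonterminal is nullable iff some alternative derives ε (directly, or every symbol in it is nullable)
Nullable: {}


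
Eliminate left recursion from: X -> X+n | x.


Left-recursive alternatives: X+n; non-recursive: x
Introduce X': X -> xX', X' -> +nX' | ε


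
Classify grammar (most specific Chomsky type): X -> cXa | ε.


Single nonterminal LHS, but c^n a^n is not regular
Classification: Type 2 (Context-Free)


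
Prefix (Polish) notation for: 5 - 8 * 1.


'*' binds tighter: tree is (- 5 (* 8 1))
Prefix: - 5 * 8 1


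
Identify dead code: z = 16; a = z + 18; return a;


z is read by a's definition; a is returned
No dead code


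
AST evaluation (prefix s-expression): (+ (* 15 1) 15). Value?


Evaluate inner: (* 15 1) = 15
Evaluate root: (+ 15 15) = 30
Result: 30


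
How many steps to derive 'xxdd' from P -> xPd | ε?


Derivation: P => xPd => xxPdd => xxdd
Steps: 3


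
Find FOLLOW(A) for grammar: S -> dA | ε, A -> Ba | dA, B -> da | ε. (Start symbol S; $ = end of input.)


$ ∈ FOLLOW(S). For each A -> αBβ: add FIRST(β)\{ε} to FOLLOW(B); if β nullable, add FOLLOW(A).
FOLLOW(A) = {$}


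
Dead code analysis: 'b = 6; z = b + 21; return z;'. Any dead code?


b is read by z's definition; z is returned
No dead code


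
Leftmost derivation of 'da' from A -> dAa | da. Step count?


Derivation: A => da
Steps: 1


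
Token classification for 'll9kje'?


Pattern: letter/underscore followed by alphanumerics, not a keyword
Type: IDENTIFIER


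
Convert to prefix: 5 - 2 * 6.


'*' binds tighter: tree is (- 5 (* 2 6))
Prefix: - 5 * 2 6


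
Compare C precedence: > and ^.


'>' is relational (level 7); '^' is bitwise XOR (level 4)
Higher level binds tighter
'>' has higher precedence than '^'


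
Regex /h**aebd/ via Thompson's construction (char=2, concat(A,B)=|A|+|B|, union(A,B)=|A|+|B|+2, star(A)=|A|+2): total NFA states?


Syntax tree has 5 char leaf(s), 0 union(s), 2 star(s)
chars contribute 5×2 = 10; each union adds +2; each star adds +2
Total: 10 + 0 + 4 = 14 states


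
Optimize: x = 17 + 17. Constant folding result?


17 + 17 = 34 at compile time
Optimized: x = 34


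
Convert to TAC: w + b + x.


Break into single-operator statements:
t1 = w + b
t2 = t1 + x


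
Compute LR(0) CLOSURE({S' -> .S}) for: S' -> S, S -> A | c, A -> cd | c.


Start: S' -> .S
For each item with dot before a nonterminal B, add B -> .γ for every B-production
Closure: [S' -> .S, S -> .A, S -> .c, A -> .cd, A -> .c]


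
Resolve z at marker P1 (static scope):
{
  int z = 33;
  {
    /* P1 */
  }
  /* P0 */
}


P1's block does not declare z; resolves to the enclosing declaration at depth 0
z = 33


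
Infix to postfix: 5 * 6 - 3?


Left to right (same or higher precedence on left)
Postfix: 5 6 * 3 -


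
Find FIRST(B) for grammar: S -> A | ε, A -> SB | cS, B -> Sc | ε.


Per alternative of B: FIRST(Sc) = {c}; FIRST(ε) = {ε}
FIRST(B) = {c, ε}


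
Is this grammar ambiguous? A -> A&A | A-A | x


'x&x-x' has two parse trees (no precedence encoded between & and -)
Ambiguous


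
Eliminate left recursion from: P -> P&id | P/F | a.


Left-recursive alternatives: P&id, P/F; non-recursive: a
Introduce P': P -> aP', P' -> &idP' | /FP' | ε


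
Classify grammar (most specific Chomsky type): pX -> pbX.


LHS has context (more than one symbol) and |LHS| ≤ |RHS|
Classification: Type 1 (Context-Sensitive)


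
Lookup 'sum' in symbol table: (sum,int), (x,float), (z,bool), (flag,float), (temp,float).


Lookup 'sum' → type int


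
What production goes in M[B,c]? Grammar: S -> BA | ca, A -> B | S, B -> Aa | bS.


For [B, c]: 'c' ∈ FIRST(Aa)
Entry: B -> Aa


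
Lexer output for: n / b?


Scan left to right, longest-match per lexeme
Tokens: ID(n), OP(/), ID(b)


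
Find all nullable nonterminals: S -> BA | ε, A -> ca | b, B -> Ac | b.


A nonterminal is nullable iff some alternative derives ε (directly, or every symbol in it is nullable)
Nullable: {S}


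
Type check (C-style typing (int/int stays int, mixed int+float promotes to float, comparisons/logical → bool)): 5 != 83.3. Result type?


Operand types: int != float
Rule: comparison yields bool
Result type: bool


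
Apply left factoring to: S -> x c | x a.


Common prefix: 'x'
Factored: S -> x S', S' -> c | a


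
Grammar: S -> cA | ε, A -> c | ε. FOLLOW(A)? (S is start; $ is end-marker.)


$ ∈ FOLLOW(S). For each A -> αBβ: add FIRST(β)\{ε} to FOLLOW(B); if β nullable, add FOLLOW(A).
FOLLOW(A) = {$}


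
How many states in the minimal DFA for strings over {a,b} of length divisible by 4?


Track length mod 4: states 0..3, accept at 0
Minimal DFA: 4 states


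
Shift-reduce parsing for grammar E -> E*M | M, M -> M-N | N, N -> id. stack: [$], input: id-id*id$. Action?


no handle on stack; shift 'id'
Action: shift


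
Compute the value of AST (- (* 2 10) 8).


Evaluate inner: (* 2 10) = 20
Evaluate root: (- 20 8) = 12
Result: 12


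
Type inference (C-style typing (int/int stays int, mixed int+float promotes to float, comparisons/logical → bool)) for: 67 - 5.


Operand types: int - int
Rule: mixed int/float promotes to float; int/int stays int
Result type: int


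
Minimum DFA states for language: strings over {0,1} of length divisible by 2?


Track length mod 2: states 0..1, accept at 0
Minimal DFA: 2 states


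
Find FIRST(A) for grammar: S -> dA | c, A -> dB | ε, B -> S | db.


Per alternative of A: FIRST(dB) = {d}; FIRST(ε) = {ε}
FIRST(A) = {d, ε}


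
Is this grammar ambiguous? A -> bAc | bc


balanced b^n…c^n: each string has a unique parse
Unambiguous


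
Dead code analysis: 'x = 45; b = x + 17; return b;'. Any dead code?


x is read by b's definition; b is returned
No dead code


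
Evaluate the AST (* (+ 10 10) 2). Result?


Evaluate inner: (+ 10 10) = 20
Evaluate root: (* 20 2) = 40
Result: 40


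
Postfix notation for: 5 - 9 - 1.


Left to right (same or higher precedence on left)
Postfix: 5 9 - 1 -


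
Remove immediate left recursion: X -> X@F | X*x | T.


Left-recursive alternatives: X@F, X*x; non-recursive: T
Introduce X': X -> TX', X' -> @FX' | *xX' | ε


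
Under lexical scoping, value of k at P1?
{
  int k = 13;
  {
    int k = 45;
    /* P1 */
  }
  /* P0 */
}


k declared in the same block as P1
k = 45


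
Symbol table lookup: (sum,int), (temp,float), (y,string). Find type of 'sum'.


Lookup 'sum' → type int


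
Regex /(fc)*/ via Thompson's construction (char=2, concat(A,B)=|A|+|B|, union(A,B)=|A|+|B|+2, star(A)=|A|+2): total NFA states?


Syntax tree has 2 char leaf(s), 0 union(s), 1 star(s)
chars contribute 2×2 = 4; each union adds +2; each star adds +2
Total: 4 + 0 + 2 = 6 states


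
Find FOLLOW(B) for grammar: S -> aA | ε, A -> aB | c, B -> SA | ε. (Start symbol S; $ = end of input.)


$ ∈ FOLLOW(S). For each A -> αBβ: add FIRST(β)\{ε} to FOLLOW(B); if β nullable, add FOLLOW(A).
FOLLOW(B) = {$, a, c}


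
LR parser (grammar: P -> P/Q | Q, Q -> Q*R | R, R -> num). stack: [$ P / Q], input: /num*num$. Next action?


handle 'P/Q' on top; lookahead ∈ FOLLOW(P) = {/, $}
Action: reduce (P -> P/Q)


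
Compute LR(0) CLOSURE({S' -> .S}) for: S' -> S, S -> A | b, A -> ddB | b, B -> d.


Start: S' -> .S
For each item with dot before a nonterminal B, add B -> .γ for every B-production
Closure: [S' -> .S, S -> .A, S -> .b, A -> .ddB, A -> .b]


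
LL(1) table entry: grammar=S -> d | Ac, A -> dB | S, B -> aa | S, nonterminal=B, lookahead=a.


For [B, a]: 'a' ∈ FIRST(aa)
Entry: B -> aa


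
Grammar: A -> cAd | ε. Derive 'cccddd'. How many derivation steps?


Derivation: A => cAd => ccAdd => cccAddd => cccddd
Steps: 4


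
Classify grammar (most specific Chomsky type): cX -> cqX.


LHS has context (more than one symbol) and |LHS| ≤ |RHS|
Classification: Type 1 (Context-Sensitive)


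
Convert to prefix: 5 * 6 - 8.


left-to-right (same/higher precedence on left): tree is (- (* 5 6) 8)
Prefix: - * 5 6 8


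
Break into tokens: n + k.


Scan left to right, longest-match per lexeme
Tokens: ID(n), OP(+), ID(k)


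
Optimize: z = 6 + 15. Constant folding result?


6 + 15 = 21 at compile time
Optimized: z = 21


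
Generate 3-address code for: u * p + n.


Break into single-operator statements:
t1 = u * p
t2 = t1 + n


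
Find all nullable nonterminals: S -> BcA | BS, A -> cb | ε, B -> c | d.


A nonterminal is nullable iff some alternative derives ε (directly, or every symbol in it is nullable)
Nullable: {A}


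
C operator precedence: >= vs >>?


'>>' is shift (level 8); '>=' is relational (level 7)
Higher level binds tighter
'>>' has higher precedence than '>='


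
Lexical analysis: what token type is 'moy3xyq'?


Pattern: letter/underscore followed by alphanumerics, not a keyword
Type: IDENTIFIER


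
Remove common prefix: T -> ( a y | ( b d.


Common prefix: '('
Factored: T -> ( T', T' -> a y | b d


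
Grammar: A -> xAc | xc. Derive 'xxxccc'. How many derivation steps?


Derivation: A => xAc => xxAcc => xxxccc
Steps: 3


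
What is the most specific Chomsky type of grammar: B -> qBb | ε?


Single nonterminal LHS, but q^n b^n is not regular
Classification: Type 2 (Context-Free)


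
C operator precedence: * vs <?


'*' is multiplicative (level 10); '<' is relational (level 7)
Higher level binds tighter
'*' has higher precedence than '<'


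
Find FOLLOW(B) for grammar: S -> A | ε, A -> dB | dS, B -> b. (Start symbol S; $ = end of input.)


$ ∈ FOLLOW(S). For each A -> αBβ: add FIRST(β)\{ε} to FOLLOW(B); if β nullable, add FOLLOW(A).
FOLLOW(B) = {$}


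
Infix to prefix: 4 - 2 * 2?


'*' binds tighter: tree is (- 4 (* 2 2))
Prefix: - 4 * 2 2


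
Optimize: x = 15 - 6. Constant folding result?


15 - 6 = 9 at compile time
Optimized: x = 9


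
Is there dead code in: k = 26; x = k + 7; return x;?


k is read by x's definition; x is returned
No dead code


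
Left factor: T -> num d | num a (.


Common prefix: 'num'
Factored: T -> num T', T' -> d | a (


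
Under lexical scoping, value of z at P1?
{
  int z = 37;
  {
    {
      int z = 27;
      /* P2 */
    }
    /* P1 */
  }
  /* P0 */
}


P1's block does not declare z; resolves to the enclosing declaration at depth 0
z = 37


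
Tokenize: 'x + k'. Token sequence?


Scan left to right, longest-match per lexeme
Tokens: ID(x), OP(+), ID(k)


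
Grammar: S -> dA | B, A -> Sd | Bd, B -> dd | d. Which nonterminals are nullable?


A nonterminal is nullable iff some alternative derives ε (directly, or every symbol in it is nullable)
Nullable: {}


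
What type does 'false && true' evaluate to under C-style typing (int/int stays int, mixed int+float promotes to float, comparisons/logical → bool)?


Operand types: bool && bool
Rule: logical operators take bool operands and yield bool
Result type: bool


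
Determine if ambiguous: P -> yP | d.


right-linear, alternatives start with distinct terminals 'y' vs 'd': unique leftmost derivation
Unambiguous


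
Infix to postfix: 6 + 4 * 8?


* has higher precedence, evaluate 4*8 first
Postfix: 6 4 8 * +


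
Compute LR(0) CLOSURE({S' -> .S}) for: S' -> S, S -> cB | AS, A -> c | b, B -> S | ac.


Start: S' -> .S
For each item with dot before a nonterminal B, add B -> .γ for every B-production
Closure: [S' -> .S, S -> .cB, S -> .AS, A -> .c, A -> .b]


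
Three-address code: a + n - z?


Break into single-operator statements:
t1 = a + n
t2 = t1 - z


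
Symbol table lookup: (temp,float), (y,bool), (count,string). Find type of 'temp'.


Lookup 'temp' → type float


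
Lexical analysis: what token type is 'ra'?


Pattern: letter/underscore followed by alphanumerics, not a keyword
Type: IDENTIFIER


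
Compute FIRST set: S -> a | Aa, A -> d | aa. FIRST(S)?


Per alternative of S: FIRST(a) = {a}; FIRST(Aa) = {a, d}
FIRST(S) = {a, d}


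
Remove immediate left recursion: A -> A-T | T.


Left-recursive alternatives: A-T; non-recursive: T
Introduce A': A -> TA', A' -> -TA' | ε


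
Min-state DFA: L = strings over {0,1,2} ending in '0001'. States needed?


Track the longest suffix of input matching a prefix of '0001': 5 classes (prefixes of length 0..4)
Minimal DFA: 5 states


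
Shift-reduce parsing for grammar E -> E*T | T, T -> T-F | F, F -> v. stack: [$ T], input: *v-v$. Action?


lookahead ∉ {-} so T won't extend; reduce E -> T
Action: reduce (E -> T)


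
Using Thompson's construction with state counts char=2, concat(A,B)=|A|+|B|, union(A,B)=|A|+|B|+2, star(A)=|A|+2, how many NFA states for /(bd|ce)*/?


Syntax tree has 4 char leaf(s), 1 union(s), 1 star(s)
chars contribute 4×2 = 8; each union adds +2; each star adds +2
Total: 8 + 2 + 2 = 12 states


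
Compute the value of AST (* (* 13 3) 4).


Evaluate inner: (* 13 3) = 39
Evaluate root: (* 39 4) = 156
Result: 156


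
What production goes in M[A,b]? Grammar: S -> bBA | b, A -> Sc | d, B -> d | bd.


For [A, b]: 'b' ∈ FIRST(Sc)
Entry: A -> Sc


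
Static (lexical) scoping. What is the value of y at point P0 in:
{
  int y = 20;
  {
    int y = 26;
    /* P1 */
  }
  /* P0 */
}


y declared in the same block as P0
y = 20


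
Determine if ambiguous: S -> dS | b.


right-linear, alternatives start with distinct terminals 'd' vs 'b': unique leftmost derivation
Unambiguous


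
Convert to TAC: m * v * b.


Break into single-operator statements:
t1 = m * v
t2 = t1 * b


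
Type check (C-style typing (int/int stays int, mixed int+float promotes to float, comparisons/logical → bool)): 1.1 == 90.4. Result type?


Operand types: float == float
Rule: comparison yields bool
Result type: bool


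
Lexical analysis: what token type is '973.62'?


Pattern: digits with a decimal point
Type: FLOAT_LITERAL


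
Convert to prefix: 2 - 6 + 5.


left-to-right (same/higher precedence on left): tree is (+ (- 2 6) 5)
Prefix: + - 2 6 5


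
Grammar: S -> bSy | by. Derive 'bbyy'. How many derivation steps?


Derivation: S => bSy => bbyy
Steps: 2


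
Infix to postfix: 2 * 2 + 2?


Left to right (same or higher precedence on left)
Postfix: 2 2 * 2 +


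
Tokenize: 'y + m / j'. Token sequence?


Scan left to right, longest-match per lexeme
Tokens: ID(y), OP(+), ID(m), OP(/), ID(j)


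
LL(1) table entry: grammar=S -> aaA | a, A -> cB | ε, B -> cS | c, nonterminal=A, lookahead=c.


For [A, c]: 'c' ∈ FIRST(cB)
Entry: A -> cB


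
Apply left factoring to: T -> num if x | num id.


Common prefix: 'num'
Factored: T -> num T', T' -> if x | id


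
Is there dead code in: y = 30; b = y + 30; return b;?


y is read by b's definition; b is returned
No dead code


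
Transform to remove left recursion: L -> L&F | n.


Left-recursive alternatives: L&F; non-recursive: n
Introduce L': L -> nL', L' -> &FL' | ε


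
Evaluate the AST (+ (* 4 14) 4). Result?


Evaluate inner: (* 4 14) = 56
Evaluate root: (+ 56 4) = 60
Result: 60


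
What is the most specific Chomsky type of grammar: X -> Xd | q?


Left-linear: every RHS is a terminal or one nonterminal followed by a terminal
Classification: Type 3 (Regular)


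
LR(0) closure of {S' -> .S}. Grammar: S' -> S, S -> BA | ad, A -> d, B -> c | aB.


Start: S' -> .S
For each item with dot before a nonterminal B, add B -> .γ for every B-production
Closure: [S' -> .S, S -> .BA, S -> .ad, B -> .c, B -> .aB]


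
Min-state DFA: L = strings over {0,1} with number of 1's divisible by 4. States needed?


Track (count of 1) mod 4: states 0..3, accept at 0
Minimal DFA: 4 states


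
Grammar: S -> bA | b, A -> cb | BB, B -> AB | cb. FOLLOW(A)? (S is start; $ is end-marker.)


$ ∈ FOLLOW(S). For each A -> αBβ: add FIRST(β)\{ε} to FOLLOW(B); if β nullable, add FOLLOW(A).
FOLLOW(A) = {$, c}


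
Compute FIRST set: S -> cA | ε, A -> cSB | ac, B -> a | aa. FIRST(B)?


Per alternative of B: FIRST(a) = {a}; FIRST(aa) = {a}
FIRST(B) = {a}


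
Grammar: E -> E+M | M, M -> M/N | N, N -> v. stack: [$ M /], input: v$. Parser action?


no handle; shift 'v'
Action: shift


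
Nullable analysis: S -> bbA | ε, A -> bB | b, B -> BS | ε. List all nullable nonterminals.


A nonterminal is nullable iff some alternative derives ε (directly, or every symbol in it is nullable)
Nullable: {B, S}


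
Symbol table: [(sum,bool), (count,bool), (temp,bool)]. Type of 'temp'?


Lookup 'temp' → type bool


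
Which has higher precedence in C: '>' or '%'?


'%' is multiplicative (level 10); '>' is relational (level 7)
Higher level binds tighter
'%' has higher precedence than '>'


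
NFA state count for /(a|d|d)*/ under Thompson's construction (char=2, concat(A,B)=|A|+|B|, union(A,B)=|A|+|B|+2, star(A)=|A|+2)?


Syntax tree has 3 char leaf(s), 2 union(s), 1 star(s)
chars contribute 3×2 = 6; each union adds +2; each star adds +2
Total: 6 + 4 + 2 = 12 states


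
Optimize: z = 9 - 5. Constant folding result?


9 - 5 = 4 at compile time
Optimized: z = 4


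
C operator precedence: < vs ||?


'<' is relational (level 7); '||' is logical OR (level 1)
Higher level binds tighter
'<' has higher precedence than '||'


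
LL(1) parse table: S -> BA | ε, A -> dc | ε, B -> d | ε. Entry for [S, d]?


For [S, d]: 'd' ∈ FIRST(BA)
Entry: S -> BA


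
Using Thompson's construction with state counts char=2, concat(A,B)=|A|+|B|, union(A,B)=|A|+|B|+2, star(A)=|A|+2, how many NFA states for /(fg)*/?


Syntax tree has 2 char leaf(s), 0 union(s), 1 star(s)
chars contribute 2×2 = 4; each union adds +2; each star adds +2
Total: 4 + 0 + 2 = 6 states


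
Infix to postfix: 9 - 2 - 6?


Left to right (same or higher precedence on left)
Postfix: 9 2 - 6 -


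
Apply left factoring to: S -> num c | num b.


Common prefix: 'num'
Factored: S -> num S', S' -> c | b


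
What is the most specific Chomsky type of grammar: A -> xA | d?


Right-linear: every RHS is a terminal or a terminal followed by one nonterminal
Classification: Type 3 (Regular)


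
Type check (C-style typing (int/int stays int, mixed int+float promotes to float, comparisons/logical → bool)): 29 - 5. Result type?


Operand types: int - int
Rule: mixed int/float promotes to float; int/int stays int
Result type: int


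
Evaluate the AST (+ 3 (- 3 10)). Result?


Evaluate inner: (- 3 10) = -7
Evaluate root: (+ 3 -7) = -4
Result: -4


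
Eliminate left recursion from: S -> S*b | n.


Left-recursive alternatives: S*b; non-recursive: n
Introduce S': S -> nS', S' -> *bS' | ε


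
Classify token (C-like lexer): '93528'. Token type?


Pattern: digits only
Type: INTEGER_LITERAL
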